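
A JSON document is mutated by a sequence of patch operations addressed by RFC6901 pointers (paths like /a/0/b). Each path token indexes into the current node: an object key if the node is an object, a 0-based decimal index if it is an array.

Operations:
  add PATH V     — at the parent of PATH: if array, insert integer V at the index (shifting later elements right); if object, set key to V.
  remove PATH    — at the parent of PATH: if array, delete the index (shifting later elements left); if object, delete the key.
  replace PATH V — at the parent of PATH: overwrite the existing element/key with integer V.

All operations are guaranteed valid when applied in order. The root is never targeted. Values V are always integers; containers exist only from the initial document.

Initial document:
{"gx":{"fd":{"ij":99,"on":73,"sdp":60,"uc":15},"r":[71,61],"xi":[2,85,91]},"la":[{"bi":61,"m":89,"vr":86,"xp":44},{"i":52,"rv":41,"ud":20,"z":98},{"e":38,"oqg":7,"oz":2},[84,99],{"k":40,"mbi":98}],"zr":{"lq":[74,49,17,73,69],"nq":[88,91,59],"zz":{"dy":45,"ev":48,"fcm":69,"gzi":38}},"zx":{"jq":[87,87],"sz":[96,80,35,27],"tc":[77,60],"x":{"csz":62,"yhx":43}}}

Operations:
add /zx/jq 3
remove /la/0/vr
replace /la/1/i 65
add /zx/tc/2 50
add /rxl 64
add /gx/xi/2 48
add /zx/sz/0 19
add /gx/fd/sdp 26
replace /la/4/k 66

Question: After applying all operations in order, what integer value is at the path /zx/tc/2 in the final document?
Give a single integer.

Answer: 50

Derivation:
After op 1 (add /zx/jq 3): {"gx":{"fd":{"ij":99,"on":73,"sdp":60,"uc":15},"r":[71,61],"xi":[2,85,91]},"la":[{"bi":61,"m":89,"vr":86,"xp":44},{"i":52,"rv":41,"ud":20,"z":98},{"e":38,"oqg":7,"oz":2},[84,99],{"k":40,"mbi":98}],"zr":{"lq":[74,49,17,73,69],"nq":[88,91,59],"zz":{"dy":45,"ev":48,"fcm":69,"gzi":38}},"zx":{"jq":3,"sz":[96,80,35,27],"tc":[77,60],"x":{"csz":62,"yhx":43}}}
After op 2 (remove /la/0/vr): {"gx":{"fd":{"ij":99,"on":73,"sdp":60,"uc":15},"r":[71,61],"xi":[2,85,91]},"la":[{"bi":61,"m":89,"xp":44},{"i":52,"rv":41,"ud":20,"z":98},{"e":38,"oqg":7,"oz":2},[84,99],{"k":40,"mbi":98}],"zr":{"lq":[74,49,17,73,69],"nq":[88,91,59],"zz":{"dy":45,"ev":48,"fcm":69,"gzi":38}},"zx":{"jq":3,"sz":[96,80,35,27],"tc":[77,60],"x":{"csz":62,"yhx":43}}}
After op 3 (replace /la/1/i 65): {"gx":{"fd":{"ij":99,"on":73,"sdp":60,"uc":15},"r":[71,61],"xi":[2,85,91]},"la":[{"bi":61,"m":89,"xp":44},{"i":65,"rv":41,"ud":20,"z":98},{"e":38,"oqg":7,"oz":2},[84,99],{"k":40,"mbi":98}],"zr":{"lq":[74,49,17,73,69],"nq":[88,91,59],"zz":{"dy":45,"ev":48,"fcm":69,"gzi":38}},"zx":{"jq":3,"sz":[96,80,35,27],"tc":[77,60],"x":{"csz":62,"yhx":43}}}
After op 4 (add /zx/tc/2 50): {"gx":{"fd":{"ij":99,"on":73,"sdp":60,"uc":15},"r":[71,61],"xi":[2,85,91]},"la":[{"bi":61,"m":89,"xp":44},{"i":65,"rv":41,"ud":20,"z":98},{"e":38,"oqg":7,"oz":2},[84,99],{"k":40,"mbi":98}],"zr":{"lq":[74,49,17,73,69],"nq":[88,91,59],"zz":{"dy":45,"ev":48,"fcm":69,"gzi":38}},"zx":{"jq":3,"sz":[96,80,35,27],"tc":[77,60,50],"x":{"csz":62,"yhx":43}}}
After op 5 (add /rxl 64): {"gx":{"fd":{"ij":99,"on":73,"sdp":60,"uc":15},"r":[71,61],"xi":[2,85,91]},"la":[{"bi":61,"m":89,"xp":44},{"i":65,"rv":41,"ud":20,"z":98},{"e":38,"oqg":7,"oz":2},[84,99],{"k":40,"mbi":98}],"rxl":64,"zr":{"lq":[74,49,17,73,69],"nq":[88,91,59],"zz":{"dy":45,"ev":48,"fcm":69,"gzi":38}},"zx":{"jq":3,"sz":[96,80,35,27],"tc":[77,60,50],"x":{"csz":62,"yhx":43}}}
After op 6 (add /gx/xi/2 48): {"gx":{"fd":{"ij":99,"on":73,"sdp":60,"uc":15},"r":[71,61],"xi":[2,85,48,91]},"la":[{"bi":61,"m":89,"xp":44},{"i":65,"rv":41,"ud":20,"z":98},{"e":38,"oqg":7,"oz":2},[84,99],{"k":40,"mbi":98}],"rxl":64,"zr":{"lq":[74,49,17,73,69],"nq":[88,91,59],"zz":{"dy":45,"ev":48,"fcm":69,"gzi":38}},"zx":{"jq":3,"sz":[96,80,35,27],"tc":[77,60,50],"x":{"csz":62,"yhx":43}}}
After op 7 (add /zx/sz/0 19): {"gx":{"fd":{"ij":99,"on":73,"sdp":60,"uc":15},"r":[71,61],"xi":[2,85,48,91]},"la":[{"bi":61,"m":89,"xp":44},{"i":65,"rv":41,"ud":20,"z":98},{"e":38,"oqg":7,"oz":2},[84,99],{"k":40,"mbi":98}],"rxl":64,"zr":{"lq":[74,49,17,73,69],"nq":[88,91,59],"zz":{"dy":45,"ev":48,"fcm":69,"gzi":38}},"zx":{"jq":3,"sz":[19,96,80,35,27],"tc":[77,60,50],"x":{"csz":62,"yhx":43}}}
After op 8 (add /gx/fd/sdp 26): {"gx":{"fd":{"ij":99,"on":73,"sdp":26,"uc":15},"r":[71,61],"xi":[2,85,48,91]},"la":[{"bi":61,"m":89,"xp":44},{"i":65,"rv":41,"ud":20,"z":98},{"e":38,"oqg":7,"oz":2},[84,99],{"k":40,"mbi":98}],"rxl":64,"zr":{"lq":[74,49,17,73,69],"nq":[88,91,59],"zz":{"dy":45,"ev":48,"fcm":69,"gzi":38}},"zx":{"jq":3,"sz":[19,96,80,35,27],"tc":[77,60,50],"x":{"csz":62,"yhx":43}}}
After op 9 (replace /la/4/k 66): {"gx":{"fd":{"ij":99,"on":73,"sdp":26,"uc":15},"r":[71,61],"xi":[2,85,48,91]},"la":[{"bi":61,"m":89,"xp":44},{"i":65,"rv":41,"ud":20,"z":98},{"e":38,"oqg":7,"oz":2},[84,99],{"k":66,"mbi":98}],"rxl":64,"zr":{"lq":[74,49,17,73,69],"nq":[88,91,59],"zz":{"dy":45,"ev":48,"fcm":69,"gzi":38}},"zx":{"jq":3,"sz":[19,96,80,35,27],"tc":[77,60,50],"x":{"csz":62,"yhx":43}}}
Value at /zx/tc/2: 50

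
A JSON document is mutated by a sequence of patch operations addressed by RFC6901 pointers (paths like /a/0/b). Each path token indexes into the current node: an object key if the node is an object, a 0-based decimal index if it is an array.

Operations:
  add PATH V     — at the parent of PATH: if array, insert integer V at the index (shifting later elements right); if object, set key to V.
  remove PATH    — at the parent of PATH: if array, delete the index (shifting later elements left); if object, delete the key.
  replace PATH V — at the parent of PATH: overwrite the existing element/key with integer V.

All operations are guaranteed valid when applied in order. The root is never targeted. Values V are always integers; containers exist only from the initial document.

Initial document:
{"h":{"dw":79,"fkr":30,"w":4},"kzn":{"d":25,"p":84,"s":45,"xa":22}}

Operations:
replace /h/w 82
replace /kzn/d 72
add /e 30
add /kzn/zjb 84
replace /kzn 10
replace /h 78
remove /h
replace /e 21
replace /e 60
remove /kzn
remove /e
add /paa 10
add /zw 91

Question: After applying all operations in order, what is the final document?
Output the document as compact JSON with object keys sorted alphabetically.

After op 1 (replace /h/w 82): {"h":{"dw":79,"fkr":30,"w":82},"kzn":{"d":25,"p":84,"s":45,"xa":22}}
After op 2 (replace /kzn/d 72): {"h":{"dw":79,"fkr":30,"w":82},"kzn":{"d":72,"p":84,"s":45,"xa":22}}
After op 3 (add /e 30): {"e":30,"h":{"dw":79,"fkr":30,"w":82},"kzn":{"d":72,"p":84,"s":45,"xa":22}}
After op 4 (add /kzn/zjb 84): {"e":30,"h":{"dw":79,"fkr":30,"w":82},"kzn":{"d":72,"p":84,"s":45,"xa":22,"zjb":84}}
After op 5 (replace /kzn 10): {"e":30,"h":{"dw":79,"fkr":30,"w":82},"kzn":10}
After op 6 (replace /h 78): {"e":30,"h":78,"kzn":10}
After op 7 (remove /h): {"e":30,"kzn":10}
After op 8 (replace /e 21): {"e":21,"kzn":10}
After op 9 (replace /e 60): {"e":60,"kzn":10}
After op 10 (remove /kzn): {"e":60}
After op 11 (remove /e): {}
After op 12 (add /paa 10): {"paa":10}
After op 13 (add /zw 91): {"paa":10,"zw":91}

Answer: {"paa":10,"zw":91}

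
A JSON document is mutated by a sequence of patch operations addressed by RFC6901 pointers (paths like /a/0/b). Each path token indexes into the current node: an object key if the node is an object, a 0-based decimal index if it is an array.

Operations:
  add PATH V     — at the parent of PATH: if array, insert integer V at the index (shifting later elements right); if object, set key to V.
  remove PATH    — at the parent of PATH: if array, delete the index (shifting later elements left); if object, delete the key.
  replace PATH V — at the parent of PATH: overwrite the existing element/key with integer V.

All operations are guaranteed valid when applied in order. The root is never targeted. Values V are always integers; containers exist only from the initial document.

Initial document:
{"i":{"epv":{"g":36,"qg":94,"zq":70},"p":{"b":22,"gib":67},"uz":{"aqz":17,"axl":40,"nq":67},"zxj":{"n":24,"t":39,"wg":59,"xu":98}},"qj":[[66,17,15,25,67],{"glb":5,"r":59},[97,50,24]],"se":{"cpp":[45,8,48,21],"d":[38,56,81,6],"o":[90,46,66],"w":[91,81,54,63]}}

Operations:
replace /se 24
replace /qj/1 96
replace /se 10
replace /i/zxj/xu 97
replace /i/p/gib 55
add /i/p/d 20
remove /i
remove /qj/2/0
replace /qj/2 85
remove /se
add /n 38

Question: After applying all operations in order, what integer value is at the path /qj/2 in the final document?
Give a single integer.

After op 1 (replace /se 24): {"i":{"epv":{"g":36,"qg":94,"zq":70},"p":{"b":22,"gib":67},"uz":{"aqz":17,"axl":40,"nq":67},"zxj":{"n":24,"t":39,"wg":59,"xu":98}},"qj":[[66,17,15,25,67],{"glb":5,"r":59},[97,50,24]],"se":24}
After op 2 (replace /qj/1 96): {"i":{"epv":{"g":36,"qg":94,"zq":70},"p":{"b":22,"gib":67},"uz":{"aqz":17,"axl":40,"nq":67},"zxj":{"n":24,"t":39,"wg":59,"xu":98}},"qj":[[66,17,15,25,67],96,[97,50,24]],"se":24}
After op 3 (replace /se 10): {"i":{"epv":{"g":36,"qg":94,"zq":70},"p":{"b":22,"gib":67},"uz":{"aqz":17,"axl":40,"nq":67},"zxj":{"n":24,"t":39,"wg":59,"xu":98}},"qj":[[66,17,15,25,67],96,[97,50,24]],"se":10}
After op 4 (replace /i/zxj/xu 97): {"i":{"epv":{"g":36,"qg":94,"zq":70},"p":{"b":22,"gib":67},"uz":{"aqz":17,"axl":40,"nq":67},"zxj":{"n":24,"t":39,"wg":59,"xu":97}},"qj":[[66,17,15,25,67],96,[97,50,24]],"se":10}
After op 5 (replace /i/p/gib 55): {"i":{"epv":{"g":36,"qg":94,"zq":70},"p":{"b":22,"gib":55},"uz":{"aqz":17,"axl":40,"nq":67},"zxj":{"n":24,"t":39,"wg":59,"xu":97}},"qj":[[66,17,15,25,67],96,[97,50,24]],"se":10}
After op 6 (add /i/p/d 20): {"i":{"epv":{"g":36,"qg":94,"zq":70},"p":{"b":22,"d":20,"gib":55},"uz":{"aqz":17,"axl":40,"nq":67},"zxj":{"n":24,"t":39,"wg":59,"xu":97}},"qj":[[66,17,15,25,67],96,[97,50,24]],"se":10}
After op 7 (remove /i): {"qj":[[66,17,15,25,67],96,[97,50,24]],"se":10}
After op 8 (remove /qj/2/0): {"qj":[[66,17,15,25,67],96,[50,24]],"se":10}
After op 9 (replace /qj/2 85): {"qj":[[66,17,15,25,67],96,85],"se":10}
After op 10 (remove /se): {"qj":[[66,17,15,25,67],96,85]}
After op 11 (add /n 38): {"n":38,"qj":[[66,17,15,25,67],96,85]}
Value at /qj/2: 85

Answer: 85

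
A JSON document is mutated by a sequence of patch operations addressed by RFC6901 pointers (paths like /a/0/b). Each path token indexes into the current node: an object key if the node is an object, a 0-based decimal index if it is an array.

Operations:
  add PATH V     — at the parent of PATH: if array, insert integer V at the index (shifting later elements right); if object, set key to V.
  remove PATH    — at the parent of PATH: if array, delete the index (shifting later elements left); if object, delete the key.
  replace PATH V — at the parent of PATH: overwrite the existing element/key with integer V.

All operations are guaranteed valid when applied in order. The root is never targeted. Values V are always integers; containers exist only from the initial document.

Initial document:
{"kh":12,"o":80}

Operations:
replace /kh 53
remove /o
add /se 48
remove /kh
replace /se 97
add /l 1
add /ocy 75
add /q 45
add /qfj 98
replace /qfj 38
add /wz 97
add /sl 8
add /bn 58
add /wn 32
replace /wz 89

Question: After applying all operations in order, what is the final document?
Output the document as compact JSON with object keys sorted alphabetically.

After op 1 (replace /kh 53): {"kh":53,"o":80}
After op 2 (remove /o): {"kh":53}
After op 3 (add /se 48): {"kh":53,"se":48}
After op 4 (remove /kh): {"se":48}
After op 5 (replace /se 97): {"se":97}
After op 6 (add /l 1): {"l":1,"se":97}
After op 7 (add /ocy 75): {"l":1,"ocy":75,"se":97}
After op 8 (add /q 45): {"l":1,"ocy":75,"q":45,"se":97}
After op 9 (add /qfj 98): {"l":1,"ocy":75,"q":45,"qfj":98,"se":97}
After op 10 (replace /qfj 38): {"l":1,"ocy":75,"q":45,"qfj":38,"se":97}
After op 11 (add /wz 97): {"l":1,"ocy":75,"q":45,"qfj":38,"se":97,"wz":97}
After op 12 (add /sl 8): {"l":1,"ocy":75,"q":45,"qfj":38,"se":97,"sl":8,"wz":97}
After op 13 (add /bn 58): {"bn":58,"l":1,"ocy":75,"q":45,"qfj":38,"se":97,"sl":8,"wz":97}
After op 14 (add /wn 32): {"bn":58,"l":1,"ocy":75,"q":45,"qfj":38,"se":97,"sl":8,"wn":32,"wz":97}
After op 15 (replace /wz 89): {"bn":58,"l":1,"ocy":75,"q":45,"qfj":38,"se":97,"sl":8,"wn":32,"wz":89}

Answer: {"bn":58,"l":1,"ocy":75,"q":45,"qfj":38,"se":97,"sl":8,"wn":32,"wz":89}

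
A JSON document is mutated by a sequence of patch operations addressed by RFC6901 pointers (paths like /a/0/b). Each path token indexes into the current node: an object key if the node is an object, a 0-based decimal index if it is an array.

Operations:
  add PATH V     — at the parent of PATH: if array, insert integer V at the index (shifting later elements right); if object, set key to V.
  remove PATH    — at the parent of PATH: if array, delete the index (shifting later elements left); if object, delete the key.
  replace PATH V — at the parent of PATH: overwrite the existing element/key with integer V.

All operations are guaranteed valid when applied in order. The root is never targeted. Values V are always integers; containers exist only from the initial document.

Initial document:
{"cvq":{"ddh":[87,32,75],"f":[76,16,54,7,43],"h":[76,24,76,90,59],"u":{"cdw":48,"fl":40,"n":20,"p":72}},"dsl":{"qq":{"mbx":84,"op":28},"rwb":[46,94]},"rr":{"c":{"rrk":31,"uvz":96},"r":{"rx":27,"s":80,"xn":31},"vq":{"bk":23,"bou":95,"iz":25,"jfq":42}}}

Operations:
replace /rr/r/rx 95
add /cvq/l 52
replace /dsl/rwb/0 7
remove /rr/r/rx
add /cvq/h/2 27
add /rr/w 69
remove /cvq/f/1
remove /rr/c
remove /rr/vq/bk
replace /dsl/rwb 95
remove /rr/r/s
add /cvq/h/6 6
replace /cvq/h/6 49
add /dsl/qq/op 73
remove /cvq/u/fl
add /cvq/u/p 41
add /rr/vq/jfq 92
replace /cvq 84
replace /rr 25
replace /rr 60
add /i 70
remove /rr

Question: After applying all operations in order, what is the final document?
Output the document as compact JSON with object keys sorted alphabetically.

After op 1 (replace /rr/r/rx 95): {"cvq":{"ddh":[87,32,75],"f":[76,16,54,7,43],"h":[76,24,76,90,59],"u":{"cdw":48,"fl":40,"n":20,"p":72}},"dsl":{"qq":{"mbx":84,"op":28},"rwb":[46,94]},"rr":{"c":{"rrk":31,"uvz":96},"r":{"rx":95,"s":80,"xn":31},"vq":{"bk":23,"bou":95,"iz":25,"jfq":42}}}
After op 2 (add /cvq/l 52): {"cvq":{"ddh":[87,32,75],"f":[76,16,54,7,43],"h":[76,24,76,90,59],"l":52,"u":{"cdw":48,"fl":40,"n":20,"p":72}},"dsl":{"qq":{"mbx":84,"op":28},"rwb":[46,94]},"rr":{"c":{"rrk":31,"uvz":96},"r":{"rx":95,"s":80,"xn":31},"vq":{"bk":23,"bou":95,"iz":25,"jfq":42}}}
After op 3 (replace /dsl/rwb/0 7): {"cvq":{"ddh":[87,32,75],"f":[76,16,54,7,43],"h":[76,24,76,90,59],"l":52,"u":{"cdw":48,"fl":40,"n":20,"p":72}},"dsl":{"qq":{"mbx":84,"op":28},"rwb":[7,94]},"rr":{"c":{"rrk":31,"uvz":96},"r":{"rx":95,"s":80,"xn":31},"vq":{"bk":23,"bou":95,"iz":25,"jfq":42}}}
After op 4 (remove /rr/r/rx): {"cvq":{"ddh":[87,32,75],"f":[76,16,54,7,43],"h":[76,24,76,90,59],"l":52,"u":{"cdw":48,"fl":40,"n":20,"p":72}},"dsl":{"qq":{"mbx":84,"op":28},"rwb":[7,94]},"rr":{"c":{"rrk":31,"uvz":96},"r":{"s":80,"xn":31},"vq":{"bk":23,"bou":95,"iz":25,"jfq":42}}}
After op 5 (add /cvq/h/2 27): {"cvq":{"ddh":[87,32,75],"f":[76,16,54,7,43],"h":[76,24,27,76,90,59],"l":52,"u":{"cdw":48,"fl":40,"n":20,"p":72}},"dsl":{"qq":{"mbx":84,"op":28},"rwb":[7,94]},"rr":{"c":{"rrk":31,"uvz":96},"r":{"s":80,"xn":31},"vq":{"bk":23,"bou":95,"iz":25,"jfq":42}}}
After op 6 (add /rr/w 69): {"cvq":{"ddh":[87,32,75],"f":[76,16,54,7,43],"h":[76,24,27,76,90,59],"l":52,"u":{"cdw":48,"fl":40,"n":20,"p":72}},"dsl":{"qq":{"mbx":84,"op":28},"rwb":[7,94]},"rr":{"c":{"rrk":31,"uvz":96},"r":{"s":80,"xn":31},"vq":{"bk":23,"bou":95,"iz":25,"jfq":42},"w":69}}
After op 7 (remove /cvq/f/1): {"cvq":{"ddh":[87,32,75],"f":[76,54,7,43],"h":[76,24,27,76,90,59],"l":52,"u":{"cdw":48,"fl":40,"n":20,"p":72}},"dsl":{"qq":{"mbx":84,"op":28},"rwb":[7,94]},"rr":{"c":{"rrk":31,"uvz":96},"r":{"s":80,"xn":31},"vq":{"bk":23,"bou":95,"iz":25,"jfq":42},"w":69}}
After op 8 (remove /rr/c): {"cvq":{"ddh":[87,32,75],"f":[76,54,7,43],"h":[76,24,27,76,90,59],"l":52,"u":{"cdw":48,"fl":40,"n":20,"p":72}},"dsl":{"qq":{"mbx":84,"op":28},"rwb":[7,94]},"rr":{"r":{"s":80,"xn":31},"vq":{"bk":23,"bou":95,"iz":25,"jfq":42},"w":69}}
After op 9 (remove /rr/vq/bk): {"cvq":{"ddh":[87,32,75],"f":[76,54,7,43],"h":[76,24,27,76,90,59],"l":52,"u":{"cdw":48,"fl":40,"n":20,"p":72}},"dsl":{"qq":{"mbx":84,"op":28},"rwb":[7,94]},"rr":{"r":{"s":80,"xn":31},"vq":{"bou":95,"iz":25,"jfq":42},"w":69}}
After op 10 (replace /dsl/rwb 95): {"cvq":{"ddh":[87,32,75],"f":[76,54,7,43],"h":[76,24,27,76,90,59],"l":52,"u":{"cdw":48,"fl":40,"n":20,"p":72}},"dsl":{"qq":{"mbx":84,"op":28},"rwb":95},"rr":{"r":{"s":80,"xn":31},"vq":{"bou":95,"iz":25,"jfq":42},"w":69}}
After op 11 (remove /rr/r/s): {"cvq":{"ddh":[87,32,75],"f":[76,54,7,43],"h":[76,24,27,76,90,59],"l":52,"u":{"cdw":48,"fl":40,"n":20,"p":72}},"dsl":{"qq":{"mbx":84,"op":28},"rwb":95},"rr":{"r":{"xn":31},"vq":{"bou":95,"iz":25,"jfq":42},"w":69}}
After op 12 (add /cvq/h/6 6): {"cvq":{"ddh":[87,32,75],"f":[76,54,7,43],"h":[76,24,27,76,90,59,6],"l":52,"u":{"cdw":48,"fl":40,"n":20,"p":72}},"dsl":{"qq":{"mbx":84,"op":28},"rwb":95},"rr":{"r":{"xn":31},"vq":{"bou":95,"iz":25,"jfq":42},"w":69}}
After op 13 (replace /cvq/h/6 49): {"cvq":{"ddh":[87,32,75],"f":[76,54,7,43],"h":[76,24,27,76,90,59,49],"l":52,"u":{"cdw":48,"fl":40,"n":20,"p":72}},"dsl":{"qq":{"mbx":84,"op":28},"rwb":95},"rr":{"r":{"xn":31},"vq":{"bou":95,"iz":25,"jfq":42},"w":69}}
After op 14 (add /dsl/qq/op 73): {"cvq":{"ddh":[87,32,75],"f":[76,54,7,43],"h":[76,24,27,76,90,59,49],"l":52,"u":{"cdw":48,"fl":40,"n":20,"p":72}},"dsl":{"qq":{"mbx":84,"op":73},"rwb":95},"rr":{"r":{"xn":31},"vq":{"bou":95,"iz":25,"jfq":42},"w":69}}
After op 15 (remove /cvq/u/fl): {"cvq":{"ddh":[87,32,75],"f":[76,54,7,43],"h":[76,24,27,76,90,59,49],"l":52,"u":{"cdw":48,"n":20,"p":72}},"dsl":{"qq":{"mbx":84,"op":73},"rwb":95},"rr":{"r":{"xn":31},"vq":{"bou":95,"iz":25,"jfq":42},"w":69}}
After op 16 (add /cvq/u/p 41): {"cvq":{"ddh":[87,32,75],"f":[76,54,7,43],"h":[76,24,27,76,90,59,49],"l":52,"u":{"cdw":48,"n":20,"p":41}},"dsl":{"qq":{"mbx":84,"op":73},"rwb":95},"rr":{"r":{"xn":31},"vq":{"bou":95,"iz":25,"jfq":42},"w":69}}
After op 17 (add /rr/vq/jfq 92): {"cvq":{"ddh":[87,32,75],"f":[76,54,7,43],"h":[76,24,27,76,90,59,49],"l":52,"u":{"cdw":48,"n":20,"p":41}},"dsl":{"qq":{"mbx":84,"op":73},"rwb":95},"rr":{"r":{"xn":31},"vq":{"bou":95,"iz":25,"jfq":92},"w":69}}
After op 18 (replace /cvq 84): {"cvq":84,"dsl":{"qq":{"mbx":84,"op":73},"rwb":95},"rr":{"r":{"xn":31},"vq":{"bou":95,"iz":25,"jfq":92},"w":69}}
After op 19 (replace /rr 25): {"cvq":84,"dsl":{"qq":{"mbx":84,"op":73},"rwb":95},"rr":25}
After op 20 (replace /rr 60): {"cvq":84,"dsl":{"qq":{"mbx":84,"op":73},"rwb":95},"rr":60}
After op 21 (add /i 70): {"cvq":84,"dsl":{"qq":{"mbx":84,"op":73},"rwb":95},"i":70,"rr":60}
After op 22 (remove /rr): {"cvq":84,"dsl":{"qq":{"mbx":84,"op":73},"rwb":95},"i":70}

Answer: {"cvq":84,"dsl":{"qq":{"mbx":84,"op":73},"rwb":95},"i":70}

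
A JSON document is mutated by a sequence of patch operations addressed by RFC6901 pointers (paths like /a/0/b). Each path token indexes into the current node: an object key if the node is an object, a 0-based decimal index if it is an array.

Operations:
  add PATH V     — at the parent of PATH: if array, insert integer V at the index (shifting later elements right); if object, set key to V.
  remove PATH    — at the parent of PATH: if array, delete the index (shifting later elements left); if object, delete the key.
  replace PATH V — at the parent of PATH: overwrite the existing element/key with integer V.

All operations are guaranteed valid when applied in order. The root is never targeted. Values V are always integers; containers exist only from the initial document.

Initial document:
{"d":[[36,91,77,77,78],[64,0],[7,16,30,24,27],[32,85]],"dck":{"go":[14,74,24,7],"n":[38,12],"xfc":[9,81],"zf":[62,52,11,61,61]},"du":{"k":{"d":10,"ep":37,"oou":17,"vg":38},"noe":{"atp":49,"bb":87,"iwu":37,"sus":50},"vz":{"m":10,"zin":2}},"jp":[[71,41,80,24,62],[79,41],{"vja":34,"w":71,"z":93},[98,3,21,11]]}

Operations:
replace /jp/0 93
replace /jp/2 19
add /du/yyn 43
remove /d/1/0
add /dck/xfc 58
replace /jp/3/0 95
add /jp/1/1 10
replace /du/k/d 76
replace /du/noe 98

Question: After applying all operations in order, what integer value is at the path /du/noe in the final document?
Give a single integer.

After op 1 (replace /jp/0 93): {"d":[[36,91,77,77,78],[64,0],[7,16,30,24,27],[32,85]],"dck":{"go":[14,74,24,7],"n":[38,12],"xfc":[9,81],"zf":[62,52,11,61,61]},"du":{"k":{"d":10,"ep":37,"oou":17,"vg":38},"noe":{"atp":49,"bb":87,"iwu":37,"sus":50},"vz":{"m":10,"zin":2}},"jp":[93,[79,41],{"vja":34,"w":71,"z":93},[98,3,21,11]]}
After op 2 (replace /jp/2 19): {"d":[[36,91,77,77,78],[64,0],[7,16,30,24,27],[32,85]],"dck":{"go":[14,74,24,7],"n":[38,12],"xfc":[9,81],"zf":[62,52,11,61,61]},"du":{"k":{"d":10,"ep":37,"oou":17,"vg":38},"noe":{"atp":49,"bb":87,"iwu":37,"sus":50},"vz":{"m":10,"zin":2}},"jp":[93,[79,41],19,[98,3,21,11]]}
After op 3 (add /du/yyn 43): {"d":[[36,91,77,77,78],[64,0],[7,16,30,24,27],[32,85]],"dck":{"go":[14,74,24,7],"n":[38,12],"xfc":[9,81],"zf":[62,52,11,61,61]},"du":{"k":{"d":10,"ep":37,"oou":17,"vg":38},"noe":{"atp":49,"bb":87,"iwu":37,"sus":50},"vz":{"m":10,"zin":2},"yyn":43},"jp":[93,[79,41],19,[98,3,21,11]]}
After op 4 (remove /d/1/0): {"d":[[36,91,77,77,78],[0],[7,16,30,24,27],[32,85]],"dck":{"go":[14,74,24,7],"n":[38,12],"xfc":[9,81],"zf":[62,52,11,61,61]},"du":{"k":{"d":10,"ep":37,"oou":17,"vg":38},"noe":{"atp":49,"bb":87,"iwu":37,"sus":50},"vz":{"m":10,"zin":2},"yyn":43},"jp":[93,[79,41],19,[98,3,21,11]]}
After op 5 (add /dck/xfc 58): {"d":[[36,91,77,77,78],[0],[7,16,30,24,27],[32,85]],"dck":{"go":[14,74,24,7],"n":[38,12],"xfc":58,"zf":[62,52,11,61,61]},"du":{"k":{"d":10,"ep":37,"oou":17,"vg":38},"noe":{"atp":49,"bb":87,"iwu":37,"sus":50},"vz":{"m":10,"zin":2},"yyn":43},"jp":[93,[79,41],19,[98,3,21,11]]}
After op 6 (replace /jp/3/0 95): {"d":[[36,91,77,77,78],[0],[7,16,30,24,27],[32,85]],"dck":{"go":[14,74,24,7],"n":[38,12],"xfc":58,"zf":[62,52,11,61,61]},"du":{"k":{"d":10,"ep":37,"oou":17,"vg":38},"noe":{"atp":49,"bb":87,"iwu":37,"sus":50},"vz":{"m":10,"zin":2},"yyn":43},"jp":[93,[79,41],19,[95,3,21,11]]}
After op 7 (add /jp/1/1 10): {"d":[[36,91,77,77,78],[0],[7,16,30,24,27],[32,85]],"dck":{"go":[14,74,24,7],"n":[38,12],"xfc":58,"zf":[62,52,11,61,61]},"du":{"k":{"d":10,"ep":37,"oou":17,"vg":38},"noe":{"atp":49,"bb":87,"iwu":37,"sus":50},"vz":{"m":10,"zin":2},"yyn":43},"jp":[93,[79,10,41],19,[95,3,21,11]]}
After op 8 (replace /du/k/d 76): {"d":[[36,91,77,77,78],[0],[7,16,30,24,27],[32,85]],"dck":{"go":[14,74,24,7],"n":[38,12],"xfc":58,"zf":[62,52,11,61,61]},"du":{"k":{"d":76,"ep":37,"oou":17,"vg":38},"noe":{"atp":49,"bb":87,"iwu":37,"sus":50},"vz":{"m":10,"zin":2},"yyn":43},"jp":[93,[79,10,41],19,[95,3,21,11]]}
After op 9 (replace /du/noe 98): {"d":[[36,91,77,77,78],[0],[7,16,30,24,27],[32,85]],"dck":{"go":[14,74,24,7],"n":[38,12],"xfc":58,"zf":[62,52,11,61,61]},"du":{"k":{"d":76,"ep":37,"oou":17,"vg":38},"noe":98,"vz":{"m":10,"zin":2},"yyn":43},"jp":[93,[79,10,41],19,[95,3,21,11]]}
Value at /du/noe: 98

Answer: 98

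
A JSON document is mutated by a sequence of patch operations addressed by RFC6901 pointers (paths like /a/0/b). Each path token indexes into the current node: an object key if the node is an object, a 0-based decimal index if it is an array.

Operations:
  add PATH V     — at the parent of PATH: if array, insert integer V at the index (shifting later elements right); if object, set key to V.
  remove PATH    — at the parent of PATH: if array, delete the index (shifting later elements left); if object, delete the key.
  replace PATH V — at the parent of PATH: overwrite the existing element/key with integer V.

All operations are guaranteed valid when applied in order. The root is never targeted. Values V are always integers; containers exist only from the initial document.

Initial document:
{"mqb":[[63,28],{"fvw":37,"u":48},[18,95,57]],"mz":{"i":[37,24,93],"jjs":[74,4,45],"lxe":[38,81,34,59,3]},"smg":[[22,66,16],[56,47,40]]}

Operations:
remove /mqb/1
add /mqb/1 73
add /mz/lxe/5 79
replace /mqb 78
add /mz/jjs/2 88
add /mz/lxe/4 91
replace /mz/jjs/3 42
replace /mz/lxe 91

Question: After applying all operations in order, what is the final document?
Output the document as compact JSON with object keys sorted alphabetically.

Answer: {"mqb":78,"mz":{"i":[37,24,93],"jjs":[74,4,88,42],"lxe":91},"smg":[[22,66,16],[56,47,40]]}

Derivation:
After op 1 (remove /mqb/1): {"mqb":[[63,28],[18,95,57]],"mz":{"i":[37,24,93],"jjs":[74,4,45],"lxe":[38,81,34,59,3]},"smg":[[22,66,16],[56,47,40]]}
After op 2 (add /mqb/1 73): {"mqb":[[63,28],73,[18,95,57]],"mz":{"i":[37,24,93],"jjs":[74,4,45],"lxe":[38,81,34,59,3]},"smg":[[22,66,16],[56,47,40]]}
After op 3 (add /mz/lxe/5 79): {"mqb":[[63,28],73,[18,95,57]],"mz":{"i":[37,24,93],"jjs":[74,4,45],"lxe":[38,81,34,59,3,79]},"smg":[[22,66,16],[56,47,40]]}
After op 4 (replace /mqb 78): {"mqb":78,"mz":{"i":[37,24,93],"jjs":[74,4,45],"lxe":[38,81,34,59,3,79]},"smg":[[22,66,16],[56,47,40]]}
After op 5 (add /mz/jjs/2 88): {"mqb":78,"mz":{"i":[37,24,93],"jjs":[74,4,88,45],"lxe":[38,81,34,59,3,79]},"smg":[[22,66,16],[56,47,40]]}
After op 6 (add /mz/lxe/4 91): {"mqb":78,"mz":{"i":[37,24,93],"jjs":[74,4,88,45],"lxe":[38,81,34,59,91,3,79]},"smg":[[22,66,16],[56,47,40]]}
After op 7 (replace /mz/jjs/3 42): {"mqb":78,"mz":{"i":[37,24,93],"jjs":[74,4,88,42],"lxe":[38,81,34,59,91,3,79]},"smg":[[22,66,16],[56,47,40]]}
After op 8 (replace /mz/lxe 91): {"mqb":78,"mz":{"i":[37,24,93],"jjs":[74,4,88,42],"lxe":91},"smg":[[22,66,16],[56,47,40]]}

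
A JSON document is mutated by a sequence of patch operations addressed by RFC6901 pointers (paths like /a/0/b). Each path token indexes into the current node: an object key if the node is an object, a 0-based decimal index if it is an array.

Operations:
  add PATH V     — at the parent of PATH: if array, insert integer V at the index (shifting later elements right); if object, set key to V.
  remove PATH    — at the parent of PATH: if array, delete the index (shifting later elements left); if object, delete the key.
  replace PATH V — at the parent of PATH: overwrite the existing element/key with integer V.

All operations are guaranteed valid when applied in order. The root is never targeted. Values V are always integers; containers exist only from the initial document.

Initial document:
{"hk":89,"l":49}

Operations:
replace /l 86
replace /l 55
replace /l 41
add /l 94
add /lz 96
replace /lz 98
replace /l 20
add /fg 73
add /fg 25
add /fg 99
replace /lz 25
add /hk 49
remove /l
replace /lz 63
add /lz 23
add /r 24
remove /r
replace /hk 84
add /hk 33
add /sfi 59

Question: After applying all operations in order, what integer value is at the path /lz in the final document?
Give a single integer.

Answer: 23

Derivation:
After op 1 (replace /l 86): {"hk":89,"l":86}
After op 2 (replace /l 55): {"hk":89,"l":55}
After op 3 (replace /l 41): {"hk":89,"l":41}
After op 4 (add /l 94): {"hk":89,"l":94}
After op 5 (add /lz 96): {"hk":89,"l":94,"lz":96}
After op 6 (replace /lz 98): {"hk":89,"l":94,"lz":98}
After op 7 (replace /l 20): {"hk":89,"l":20,"lz":98}
After op 8 (add /fg 73): {"fg":73,"hk":89,"l":20,"lz":98}
After op 9 (add /fg 25): {"fg":25,"hk":89,"l":20,"lz":98}
After op 10 (add /fg 99): {"fg":99,"hk":89,"l":20,"lz":98}
After op 11 (replace /lz 25): {"fg":99,"hk":89,"l":20,"lz":25}
After op 12 (add /hk 49): {"fg":99,"hk":49,"l":20,"lz":25}
After op 13 (remove /l): {"fg":99,"hk":49,"lz":25}
After op 14 (replace /lz 63): {"fg":99,"hk":49,"lz":63}
After op 15 (add /lz 23): {"fg":99,"hk":49,"lz":23}
After op 16 (add /r 24): {"fg":99,"hk":49,"lz":23,"r":24}
After op 17 (remove /r): {"fg":99,"hk":49,"lz":23}
After op 18 (replace /hk 84): {"fg":99,"hk":84,"lz":23}
After op 19 (add /hk 33): {"fg":99,"hk":33,"lz":23}
After op 20 (add /sfi 59): {"fg":99,"hk":33,"lz":23,"sfi":59}
Value at /lz: 23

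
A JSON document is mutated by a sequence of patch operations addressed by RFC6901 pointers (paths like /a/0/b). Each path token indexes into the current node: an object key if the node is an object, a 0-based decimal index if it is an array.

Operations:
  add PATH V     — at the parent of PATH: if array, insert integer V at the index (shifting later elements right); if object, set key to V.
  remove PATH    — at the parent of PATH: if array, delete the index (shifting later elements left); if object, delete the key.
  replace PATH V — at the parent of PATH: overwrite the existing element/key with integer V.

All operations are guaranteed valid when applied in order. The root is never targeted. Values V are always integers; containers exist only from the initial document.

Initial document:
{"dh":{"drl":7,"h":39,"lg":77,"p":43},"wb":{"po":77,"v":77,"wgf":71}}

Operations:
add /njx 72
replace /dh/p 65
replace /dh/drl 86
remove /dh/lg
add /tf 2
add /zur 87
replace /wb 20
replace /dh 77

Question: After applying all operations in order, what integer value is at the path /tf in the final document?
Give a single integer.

Answer: 2

Derivation:
After op 1 (add /njx 72): {"dh":{"drl":7,"h":39,"lg":77,"p":43},"njx":72,"wb":{"po":77,"v":77,"wgf":71}}
After op 2 (replace /dh/p 65): {"dh":{"drl":7,"h":39,"lg":77,"p":65},"njx":72,"wb":{"po":77,"v":77,"wgf":71}}
After op 3 (replace /dh/drl 86): {"dh":{"drl":86,"h":39,"lg":77,"p":65},"njx":72,"wb":{"po":77,"v":77,"wgf":71}}
After op 4 (remove /dh/lg): {"dh":{"drl":86,"h":39,"p":65},"njx":72,"wb":{"po":77,"v":77,"wgf":71}}
After op 5 (add /tf 2): {"dh":{"drl":86,"h":39,"p":65},"njx":72,"tf":2,"wb":{"po":77,"v":77,"wgf":71}}
After op 6 (add /zur 87): {"dh":{"drl":86,"h":39,"p":65},"njx":72,"tf":2,"wb":{"po":77,"v":77,"wgf":71},"zur":87}
After op 7 (replace /wb 20): {"dh":{"drl":86,"h":39,"p":65},"njx":72,"tf":2,"wb":20,"zur":87}
After op 8 (replace /dh 77): {"dh":77,"njx":72,"tf":2,"wb":20,"zur":87}
Value at /tf: 2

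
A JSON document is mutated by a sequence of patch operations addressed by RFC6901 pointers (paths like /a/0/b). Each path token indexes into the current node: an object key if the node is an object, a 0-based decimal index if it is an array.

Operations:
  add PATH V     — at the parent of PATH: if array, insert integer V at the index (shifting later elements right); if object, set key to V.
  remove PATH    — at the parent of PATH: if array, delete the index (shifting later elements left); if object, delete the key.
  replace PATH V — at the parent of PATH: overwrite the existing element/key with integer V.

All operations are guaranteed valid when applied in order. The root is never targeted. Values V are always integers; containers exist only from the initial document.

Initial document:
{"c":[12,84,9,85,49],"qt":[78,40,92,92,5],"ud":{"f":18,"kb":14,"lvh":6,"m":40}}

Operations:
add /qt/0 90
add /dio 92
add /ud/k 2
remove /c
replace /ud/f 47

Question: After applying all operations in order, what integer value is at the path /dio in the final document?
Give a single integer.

Answer: 92

Derivation:
After op 1 (add /qt/0 90): {"c":[12,84,9,85,49],"qt":[90,78,40,92,92,5],"ud":{"f":18,"kb":14,"lvh":6,"m":40}}
After op 2 (add /dio 92): {"c":[12,84,9,85,49],"dio":92,"qt":[90,78,40,92,92,5],"ud":{"f":18,"kb":14,"lvh":6,"m":40}}
After op 3 (add /ud/k 2): {"c":[12,84,9,85,49],"dio":92,"qt":[90,78,40,92,92,5],"ud":{"f":18,"k":2,"kb":14,"lvh":6,"m":40}}
After op 4 (remove /c): {"dio":92,"qt":[90,78,40,92,92,5],"ud":{"f":18,"k":2,"kb":14,"lvh":6,"m":40}}
After op 5 (replace /ud/f 47): {"dio":92,"qt":[90,78,40,92,92,5],"ud":{"f":47,"k":2,"kb":14,"lvh":6,"m":40}}
Value at /dio: 92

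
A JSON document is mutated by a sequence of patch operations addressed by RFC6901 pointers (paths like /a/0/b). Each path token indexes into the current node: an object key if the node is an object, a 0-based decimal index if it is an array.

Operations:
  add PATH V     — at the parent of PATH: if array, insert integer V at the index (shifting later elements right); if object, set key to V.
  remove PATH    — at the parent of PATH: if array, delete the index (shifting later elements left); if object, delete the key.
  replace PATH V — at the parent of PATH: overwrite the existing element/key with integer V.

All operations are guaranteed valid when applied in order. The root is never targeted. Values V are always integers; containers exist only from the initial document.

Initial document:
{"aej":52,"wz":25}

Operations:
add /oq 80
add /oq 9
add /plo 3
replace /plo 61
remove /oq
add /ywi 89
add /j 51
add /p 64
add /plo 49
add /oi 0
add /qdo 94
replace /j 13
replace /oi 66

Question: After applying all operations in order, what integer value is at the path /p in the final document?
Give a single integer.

Answer: 64

Derivation:
After op 1 (add /oq 80): {"aej":52,"oq":80,"wz":25}
After op 2 (add /oq 9): {"aej":52,"oq":9,"wz":25}
After op 3 (add /plo 3): {"aej":52,"oq":9,"plo":3,"wz":25}
After op 4 (replace /plo 61): {"aej":52,"oq":9,"plo":61,"wz":25}
After op 5 (remove /oq): {"aej":52,"plo":61,"wz":25}
After op 6 (add /ywi 89): {"aej":52,"plo":61,"wz":25,"ywi":89}
After op 7 (add /j 51): {"aej":52,"j":51,"plo":61,"wz":25,"ywi":89}
After op 8 (add /p 64): {"aej":52,"j":51,"p":64,"plo":61,"wz":25,"ywi":89}
After op 9 (add /plo 49): {"aej":52,"j":51,"p":64,"plo":49,"wz":25,"ywi":89}
After op 10 (add /oi 0): {"aej":52,"j":51,"oi":0,"p":64,"plo":49,"wz":25,"ywi":89}
After op 11 (add /qdo 94): {"aej":52,"j":51,"oi":0,"p":64,"plo":49,"qdo":94,"wz":25,"ywi":89}
After op 12 (replace /j 13): {"aej":52,"j":13,"oi":0,"p":64,"plo":49,"qdo":94,"wz":25,"ywi":89}
After op 13 (replace /oi 66): {"aej":52,"j":13,"oi":66,"p":64,"plo":49,"qdo":94,"wz":25,"ywi":89}
Value at /p: 64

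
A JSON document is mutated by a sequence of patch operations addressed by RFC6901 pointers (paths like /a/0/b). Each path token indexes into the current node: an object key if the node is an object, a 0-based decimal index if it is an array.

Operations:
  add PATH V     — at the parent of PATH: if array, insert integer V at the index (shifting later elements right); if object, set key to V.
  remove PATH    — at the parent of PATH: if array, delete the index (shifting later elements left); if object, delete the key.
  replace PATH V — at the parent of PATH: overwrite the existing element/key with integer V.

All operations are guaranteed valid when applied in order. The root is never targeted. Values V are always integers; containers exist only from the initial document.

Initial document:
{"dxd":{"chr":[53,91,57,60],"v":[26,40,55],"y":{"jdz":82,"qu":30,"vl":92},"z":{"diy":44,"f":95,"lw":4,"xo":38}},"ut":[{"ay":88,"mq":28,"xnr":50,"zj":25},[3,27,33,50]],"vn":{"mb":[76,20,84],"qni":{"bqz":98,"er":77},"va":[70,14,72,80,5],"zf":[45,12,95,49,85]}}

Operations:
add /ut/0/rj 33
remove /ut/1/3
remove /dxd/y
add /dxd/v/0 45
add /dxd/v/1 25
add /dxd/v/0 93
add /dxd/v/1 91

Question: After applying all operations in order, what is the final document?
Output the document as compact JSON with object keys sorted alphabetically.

After op 1 (add /ut/0/rj 33): {"dxd":{"chr":[53,91,57,60],"v":[26,40,55],"y":{"jdz":82,"qu":30,"vl":92},"z":{"diy":44,"f":95,"lw":4,"xo":38}},"ut":[{"ay":88,"mq":28,"rj":33,"xnr":50,"zj":25},[3,27,33,50]],"vn":{"mb":[76,20,84],"qni":{"bqz":98,"er":77},"va":[70,14,72,80,5],"zf":[45,12,95,49,85]}}
After op 2 (remove /ut/1/3): {"dxd":{"chr":[53,91,57,60],"v":[26,40,55],"y":{"jdz":82,"qu":30,"vl":92},"z":{"diy":44,"f":95,"lw":4,"xo":38}},"ut":[{"ay":88,"mq":28,"rj":33,"xnr":50,"zj":25},[3,27,33]],"vn":{"mb":[76,20,84],"qni":{"bqz":98,"er":77},"va":[70,14,72,80,5],"zf":[45,12,95,49,85]}}
After op 3 (remove /dxd/y): {"dxd":{"chr":[53,91,57,60],"v":[26,40,55],"z":{"diy":44,"f":95,"lw":4,"xo":38}},"ut":[{"ay":88,"mq":28,"rj":33,"xnr":50,"zj":25},[3,27,33]],"vn":{"mb":[76,20,84],"qni":{"bqz":98,"er":77},"va":[70,14,72,80,5],"zf":[45,12,95,49,85]}}
After op 4 (add /dxd/v/0 45): {"dxd":{"chr":[53,91,57,60],"v":[45,26,40,55],"z":{"diy":44,"f":95,"lw":4,"xo":38}},"ut":[{"ay":88,"mq":28,"rj":33,"xnr":50,"zj":25},[3,27,33]],"vn":{"mb":[76,20,84],"qni":{"bqz":98,"er":77},"va":[70,14,72,80,5],"zf":[45,12,95,49,85]}}
After op 5 (add /dxd/v/1 25): {"dxd":{"chr":[53,91,57,60],"v":[45,25,26,40,55],"z":{"diy":44,"f":95,"lw":4,"xo":38}},"ut":[{"ay":88,"mq":28,"rj":33,"xnr":50,"zj":25},[3,27,33]],"vn":{"mb":[76,20,84],"qni":{"bqz":98,"er":77},"va":[70,14,72,80,5],"zf":[45,12,95,49,85]}}
After op 6 (add /dxd/v/0 93): {"dxd":{"chr":[53,91,57,60],"v":[93,45,25,26,40,55],"z":{"diy":44,"f":95,"lw":4,"xo":38}},"ut":[{"ay":88,"mq":28,"rj":33,"xnr":50,"zj":25},[3,27,33]],"vn":{"mb":[76,20,84],"qni":{"bqz":98,"er":77},"va":[70,14,72,80,5],"zf":[45,12,95,49,85]}}
After op 7 (add /dxd/v/1 91): {"dxd":{"chr":[53,91,57,60],"v":[93,91,45,25,26,40,55],"z":{"diy":44,"f":95,"lw":4,"xo":38}},"ut":[{"ay":88,"mq":28,"rj":33,"xnr":50,"zj":25},[3,27,33]],"vn":{"mb":[76,20,84],"qni":{"bqz":98,"er":77},"va":[70,14,72,80,5],"zf":[45,12,95,49,85]}}

Answer: {"dxd":{"chr":[53,91,57,60],"v":[93,91,45,25,26,40,55],"z":{"diy":44,"f":95,"lw":4,"xo":38}},"ut":[{"ay":88,"mq":28,"rj":33,"xnr":50,"zj":25},[3,27,33]],"vn":{"mb":[76,20,84],"qni":{"bqz":98,"er":77},"va":[70,14,72,80,5],"zf":[45,12,95,49,85]}}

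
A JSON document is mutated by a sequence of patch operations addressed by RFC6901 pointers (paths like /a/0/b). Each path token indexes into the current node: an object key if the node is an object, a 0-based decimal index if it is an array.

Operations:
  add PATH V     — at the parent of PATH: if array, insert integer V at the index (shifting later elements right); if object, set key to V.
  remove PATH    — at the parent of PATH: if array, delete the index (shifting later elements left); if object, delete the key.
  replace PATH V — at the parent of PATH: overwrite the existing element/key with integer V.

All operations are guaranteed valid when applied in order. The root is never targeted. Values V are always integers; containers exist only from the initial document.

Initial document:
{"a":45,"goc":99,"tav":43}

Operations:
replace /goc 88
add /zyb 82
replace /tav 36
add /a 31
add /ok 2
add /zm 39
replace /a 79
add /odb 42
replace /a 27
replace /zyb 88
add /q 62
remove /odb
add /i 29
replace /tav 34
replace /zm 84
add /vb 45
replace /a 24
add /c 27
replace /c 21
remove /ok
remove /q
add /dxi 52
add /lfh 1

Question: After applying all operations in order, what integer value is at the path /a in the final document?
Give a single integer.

After op 1 (replace /goc 88): {"a":45,"goc":88,"tav":43}
After op 2 (add /zyb 82): {"a":45,"goc":88,"tav":43,"zyb":82}
After op 3 (replace /tav 36): {"a":45,"goc":88,"tav":36,"zyb":82}
After op 4 (add /a 31): {"a":31,"goc":88,"tav":36,"zyb":82}
After op 5 (add /ok 2): {"a":31,"goc":88,"ok":2,"tav":36,"zyb":82}
After op 6 (add /zm 39): {"a":31,"goc":88,"ok":2,"tav":36,"zm":39,"zyb":82}
After op 7 (replace /a 79): {"a":79,"goc":88,"ok":2,"tav":36,"zm":39,"zyb":82}
After op 8 (add /odb 42): {"a":79,"goc":88,"odb":42,"ok":2,"tav":36,"zm":39,"zyb":82}
After op 9 (replace /a 27): {"a":27,"goc":88,"odb":42,"ok":2,"tav":36,"zm":39,"zyb":82}
After op 10 (replace /zyb 88): {"a":27,"goc":88,"odb":42,"ok":2,"tav":36,"zm":39,"zyb":88}
After op 11 (add /q 62): {"a":27,"goc":88,"odb":42,"ok":2,"q":62,"tav":36,"zm":39,"zyb":88}
After op 12 (remove /odb): {"a":27,"goc":88,"ok":2,"q":62,"tav":36,"zm":39,"zyb":88}
After op 13 (add /i 29): {"a":27,"goc":88,"i":29,"ok":2,"q":62,"tav":36,"zm":39,"zyb":88}
After op 14 (replace /tav 34): {"a":27,"goc":88,"i":29,"ok":2,"q":62,"tav":34,"zm":39,"zyb":88}
After op 15 (replace /zm 84): {"a":27,"goc":88,"i":29,"ok":2,"q":62,"tav":34,"zm":84,"zyb":88}
After op 16 (add /vb 45): {"a":27,"goc":88,"i":29,"ok":2,"q":62,"tav":34,"vb":45,"zm":84,"zyb":88}
After op 17 (replace /a 24): {"a":24,"goc":88,"i":29,"ok":2,"q":62,"tav":34,"vb":45,"zm":84,"zyb":88}
After op 18 (add /c 27): {"a":24,"c":27,"goc":88,"i":29,"ok":2,"q":62,"tav":34,"vb":45,"zm":84,"zyb":88}
After op 19 (replace /c 21): {"a":24,"c":21,"goc":88,"i":29,"ok":2,"q":62,"tav":34,"vb":45,"zm":84,"zyb":88}
After op 20 (remove /ok): {"a":24,"c":21,"goc":88,"i":29,"q":62,"tav":34,"vb":45,"zm":84,"zyb":88}
After op 21 (remove /q): {"a":24,"c":21,"goc":88,"i":29,"tav":34,"vb":45,"zm":84,"zyb":88}
After op 22 (add /dxi 52): {"a":24,"c":21,"dxi":52,"goc":88,"i":29,"tav":34,"vb":45,"zm":84,"zyb":88}
After op 23 (add /lfh 1): {"a":24,"c":21,"dxi":52,"goc":88,"i":29,"lfh":1,"tav":34,"vb":45,"zm":84,"zyb":88}
Value at /a: 24

Answer: 24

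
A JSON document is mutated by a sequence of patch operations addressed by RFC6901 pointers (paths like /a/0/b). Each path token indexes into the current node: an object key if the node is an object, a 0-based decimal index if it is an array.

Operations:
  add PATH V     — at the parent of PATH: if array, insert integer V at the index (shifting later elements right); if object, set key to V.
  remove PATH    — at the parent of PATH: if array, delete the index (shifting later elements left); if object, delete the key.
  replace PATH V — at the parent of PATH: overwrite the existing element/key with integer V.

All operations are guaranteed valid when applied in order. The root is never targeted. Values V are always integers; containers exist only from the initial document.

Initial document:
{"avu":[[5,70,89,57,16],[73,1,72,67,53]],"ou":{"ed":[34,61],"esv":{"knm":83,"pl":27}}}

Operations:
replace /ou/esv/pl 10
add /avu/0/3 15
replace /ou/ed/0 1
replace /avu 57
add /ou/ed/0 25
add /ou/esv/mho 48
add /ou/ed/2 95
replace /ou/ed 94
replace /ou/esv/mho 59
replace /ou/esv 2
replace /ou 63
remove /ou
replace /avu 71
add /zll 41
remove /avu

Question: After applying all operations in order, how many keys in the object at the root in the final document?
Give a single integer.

After op 1 (replace /ou/esv/pl 10): {"avu":[[5,70,89,57,16],[73,1,72,67,53]],"ou":{"ed":[34,61],"esv":{"knm":83,"pl":10}}}
After op 2 (add /avu/0/3 15): {"avu":[[5,70,89,15,57,16],[73,1,72,67,53]],"ou":{"ed":[34,61],"esv":{"knm":83,"pl":10}}}
After op 3 (replace /ou/ed/0 1): {"avu":[[5,70,89,15,57,16],[73,1,72,67,53]],"ou":{"ed":[1,61],"esv":{"knm":83,"pl":10}}}
After op 4 (replace /avu 57): {"avu":57,"ou":{"ed":[1,61],"esv":{"knm":83,"pl":10}}}
After op 5 (add /ou/ed/0 25): {"avu":57,"ou":{"ed":[25,1,61],"esv":{"knm":83,"pl":10}}}
After op 6 (add /ou/esv/mho 48): {"avu":57,"ou":{"ed":[25,1,61],"esv":{"knm":83,"mho":48,"pl":10}}}
After op 7 (add /ou/ed/2 95): {"avu":57,"ou":{"ed":[25,1,95,61],"esv":{"knm":83,"mho":48,"pl":10}}}
After op 8 (replace /ou/ed 94): {"avu":57,"ou":{"ed":94,"esv":{"knm":83,"mho":48,"pl":10}}}
After op 9 (replace /ou/esv/mho 59): {"avu":57,"ou":{"ed":94,"esv":{"knm":83,"mho":59,"pl":10}}}
After op 10 (replace /ou/esv 2): {"avu":57,"ou":{"ed":94,"esv":2}}
After op 11 (replace /ou 63): {"avu":57,"ou":63}
After op 12 (remove /ou): {"avu":57}
After op 13 (replace /avu 71): {"avu":71}
After op 14 (add /zll 41): {"avu":71,"zll":41}
After op 15 (remove /avu): {"zll":41}
Size at the root: 1

Answer: 1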